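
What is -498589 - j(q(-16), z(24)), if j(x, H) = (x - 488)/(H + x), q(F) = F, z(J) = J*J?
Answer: -4985881/10 ≈ -4.9859e+5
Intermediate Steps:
z(J) = J²
j(x, H) = (-488 + x)/(H + x)
-498589 - j(q(-16), z(24)) = -498589 - (-488 - 16)/(24² - 16) = -498589 - (-504)/(576 - 16) = -498589 - (-504)/560 = -498589 - 1*(-9/10) = -498589 + 9/10 = -4985881/10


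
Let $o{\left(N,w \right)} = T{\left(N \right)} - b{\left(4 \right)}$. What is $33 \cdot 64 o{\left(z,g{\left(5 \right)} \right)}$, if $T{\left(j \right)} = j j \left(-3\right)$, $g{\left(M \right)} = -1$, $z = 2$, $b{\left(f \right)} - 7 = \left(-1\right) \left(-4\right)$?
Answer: $-48576$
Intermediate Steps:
$b{\left(f \right)} = 11$ ($b{\left(f \right)} = 7 - -4 = 7 + 4 = 11$)
$T{\left(j \right)} = - 3 j^{2}$ ($T{\left(j \right)} = j^{2} \left(-3\right) = - 3 j^{2}$)
$o{\left(N,w \right)} = -11 - 3 N^{2}$ ($o{\left(N,w \right)} = - 3 N^{2} - 11 = -11 - 3 N^{2}$)
$33 \cdot 64 o{\left(z,g{\left(5 \right)} \right)} = 33 \cdot 64 \left(-11 - 3 \cdot 2^{2}\right) = 2112 \left(-11 - 12\right) = 2112 \left(-23\right) = -48576$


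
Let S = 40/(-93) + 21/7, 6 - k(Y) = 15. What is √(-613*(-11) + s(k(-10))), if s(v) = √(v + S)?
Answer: √(58320207 + 93*I*√55614)/93 ≈ 82.116 + 0.01544*I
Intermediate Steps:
k(Y) = -9 (k(Y) = 6 - 1*15 = 6 - 15 = -9)
S = 239/93 (S = 40*(-1/93) + 21*(⅐) = -40/93 + 3 = 239/93 ≈ 2.5699)
s(v) = √(239/93 + v) (s(v) = √(v + 239/93) = √(239/93 + v))
√(-613*(-11) + s(k(-10))) = √(-613*(-11) + √(22227 + 8649*(-9))/93) = √(6743 + √(22227 - 77841)/93) = √(6743 + √(-55614)/93) = √(6743 + (I*√55614)/93) = √(6743 + I*√55614/93)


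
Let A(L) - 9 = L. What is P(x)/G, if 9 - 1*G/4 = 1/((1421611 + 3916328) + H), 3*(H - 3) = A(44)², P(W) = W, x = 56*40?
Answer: 80083175/1287051 ≈ 62.222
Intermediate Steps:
A(L) = 9 + L
x = 2240
H = 2818/3 (H = 3 + (9 + 44)²/3 = 3 + (⅓)*53² = 3 + (⅓)*2809 = 3 + 2809/3 = 2818/3 ≈ 939.33)
G = 576598848/16016635 (G = 36 - 4/((1421611 + 3916328) + 2818/3) = 36 - 4/(5337939 + 2818/3) = 36 - 4/16016635/3 = 36 - 4*3/16016635 = 36 - 12/16016635 = 576598848/16016635 ≈ 36.000)
P(x)/G = 2240/(576598848/16016635) = 2240*(16016635/576598848) = 80083175/1287051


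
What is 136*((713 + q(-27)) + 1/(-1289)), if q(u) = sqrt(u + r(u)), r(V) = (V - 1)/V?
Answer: 124991616/1289 + 136*I*sqrt(2103)/9 ≈ 96968.0 + 692.97*I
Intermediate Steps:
r(V) = (-1 + V)/V
q(u) = sqrt(u + (-1 + u)/u)
136*((713 + q(-27)) + 1/(-1289)) = 136*((713 + sqrt(1 - 27 - 1/(-27))) + 1/(-1289)) = 136*((713 + sqrt(1 - 27 - 1*(-1/27))) - 1/1289) = 136*((713 + sqrt(1 - 27 + 1/27)) - 1/1289) = 136*((713 + sqrt(-701/27)) - 1/1289) = 136*((713 + I*sqrt(2103)/9) - 1/1289) = 136*(919056/1289 + I*sqrt(2103)/9) = 124991616/1289 + 136*I*sqrt(2103)/9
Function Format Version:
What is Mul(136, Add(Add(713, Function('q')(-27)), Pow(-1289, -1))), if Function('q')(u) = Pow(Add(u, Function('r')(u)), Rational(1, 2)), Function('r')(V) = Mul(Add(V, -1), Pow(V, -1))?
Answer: Add(Rational(124991616, 1289), Mul(Rational(136, 9), I, Pow(2103, Rational(1, 2)))) ≈ Add(96968., Mul(692.97, I))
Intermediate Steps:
Function('r')(V) = Mul(Pow(V, -1), Add(-1, V)) (Function('r')(V) = Mul(Add(-1, V), Pow(V, -1)) = Mul(Pow(V, -1), Add(-1, V)))
Function('q')(u) = Pow(Add(u, Mul(Pow(u, -1), Add(-1, u))), Rational(1, 2))
Mul(136, Add(Add(713, Function('q')(-27)), Pow(-1289, -1))) = Mul(136, Add(Add(713, Pow(Add(1, -27, Mul(-1, Pow(-27, -1))), Rational(1, 2))), Pow(-1289, -1))) = Mul(136, Add(Add(713, Pow(Add(1, -27, Mul(-1, Rational(-1, 27))), Rational(1, 2))), Rational(-1, 1289))) = Mul(136, Add(Add(713, Pow(Add(1, -27, Rational(1, 27)), Rational(1, 2))), Rational(-1, 1289))) = Mul(136, Add(Add(713, Pow(Rational(-701, 27), Rational(1, 2))), Rational(-1, 1289))) = Mul(136, Add(Add(713, Mul(Rational(1, 9), I, Pow(2103, Rational(1, 2)))), Rational(-1, 1289))) = Mul(136, Add(Rational(919056, 1289), Mul(Rational(1, 9), I, Pow(2103, Rational(1, 2))))) = Add(Rational(124991616, 1289), Mul(Rational(136, 9), I, Pow(2103, Rational(1, 2))))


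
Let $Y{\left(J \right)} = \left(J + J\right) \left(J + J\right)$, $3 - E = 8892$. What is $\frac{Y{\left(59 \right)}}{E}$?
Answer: $- \frac{13924}{8889} \approx -1.5664$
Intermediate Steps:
$E = -8889$ ($E = 3 - 8892 = -8889$)
$Y{\left(J \right)} = 4 J^{2}$ ($Y{\left(J \right)} = 2 J 2 J = 4 J^{2}$)
$\frac{Y{\left(59 \right)}}{E} = \frac{4 \cdot 59^{2}}{-8889} = 4 \cdot 3481 \left(- \frac{1}{8889}\right) = 13924 \left(- \frac{1}{8889}\right) = - \frac{13924}{8889}$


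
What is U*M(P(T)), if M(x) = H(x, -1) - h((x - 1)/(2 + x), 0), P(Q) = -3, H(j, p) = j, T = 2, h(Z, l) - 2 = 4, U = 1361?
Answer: -12249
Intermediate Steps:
h(Z, l) = 6 (h(Z, l) = 2 + 4 = 6)
M(x) = -6 + x (M(x) = x - 1*6 = x - 6 = -6 + x)
U*M(P(T)) = 1361*(-6 - 3) = 1361*(-9) = -12249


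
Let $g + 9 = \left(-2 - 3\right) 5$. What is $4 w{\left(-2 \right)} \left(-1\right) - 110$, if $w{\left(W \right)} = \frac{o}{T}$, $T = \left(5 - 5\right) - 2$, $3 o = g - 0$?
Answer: $- \frac{398}{3} \approx -132.67$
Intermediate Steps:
$g = -34$ ($g = -9 + \left(-2 - 3\right) 5 = -9 - 25 = -34$)
$o = - \frac{34}{3}$ ($o = \frac{-34 - 0}{3} = \frac{-34 + 0}{3} = \frac{1}{3} \left(-34\right) = - \frac{34}{3} \approx -11.333$)
$T = -2$ ($T = \left(5 - 5\right) - 2 = 0 - 2 = -2$)
$w{\left(W \right)} = \frac{17}{3}$ ($w{\left(W \right)} = - \frac{34}{3 \left(-2\right)} = \left(- \frac{34}{3}\right) \left(- \frac{1}{2}\right) = \frac{17}{3}$)
$4 w{\left(-2 \right)} \left(-1\right) - 110 = 4 \cdot \frac{17}{3} \left(-1\right) - 110 = \frac{68}{3} \left(-1\right) - 110 = - \frac{68}{3} - 110 = - \frac{398}{3}$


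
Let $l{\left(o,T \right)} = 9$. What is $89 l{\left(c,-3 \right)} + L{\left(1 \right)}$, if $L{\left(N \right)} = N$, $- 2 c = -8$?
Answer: $802$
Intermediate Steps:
$c = 4$ ($c = \left(- \frac{1}{2}\right) \left(-8\right) = 4$)
$89 l{\left(c,-3 \right)} + L{\left(1 \right)} = 89 \cdot 9 + 1 = 801 + 1 = 802$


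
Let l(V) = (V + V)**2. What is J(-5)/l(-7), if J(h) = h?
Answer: -5/196 ≈ -0.025510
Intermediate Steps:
l(V) = 4*V**2 (l(V) = (2*V)**2 = 4*V**2)
J(-5)/l(-7) = -5/(4*(-7)**2) = -5/(4*49) = -5/196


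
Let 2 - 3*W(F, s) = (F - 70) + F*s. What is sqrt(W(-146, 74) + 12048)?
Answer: sqrt(15722) ≈ 125.39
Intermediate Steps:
W(F, s) = 24 - F/3 - F*s/3 (W(F, s) = 2/3 - ((F - 70) + F*s)/3 = 2/3 - ((-70 + F) + F*s)/3 = 2/3 - (-70 + F + F*s)/3 = 2/3 + (70/3 - F/3 - F*s/3) = 24 - F/3 - F*s/3)
sqrt(W(-146, 74) + 12048) = sqrt((24 - 1/3*(-146) - 1/3*(-146)*74) + 12048) = sqrt((24 + 146/3 + 10804/3) + 12048) = sqrt(3674 + 12048) = sqrt(15722)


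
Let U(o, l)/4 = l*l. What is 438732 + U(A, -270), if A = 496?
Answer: 730332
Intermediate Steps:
U(o, l) = 4*l² (U(o, l) = 4*(l*l) = 4*l²)
438732 + U(A, -270) = 438732 + 4*(-270)² = 438732 + 4*72900 = 438732 + 291600 = 730332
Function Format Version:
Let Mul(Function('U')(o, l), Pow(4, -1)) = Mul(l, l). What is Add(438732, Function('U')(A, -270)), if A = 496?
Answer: 730332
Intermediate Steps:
Function('U')(o, l) = Mul(4, Pow(l, 2)) (Function('U')(o, l) = Mul(4, Mul(l, l)) = Mul(4, Pow(l, 2)))
Add(438732, Function('U')(A, -270)) = Add(438732, Mul(4, Pow(-270, 2))) = Add(438732, Mul(4, 72900)) = Add(438732, 291600) = 730332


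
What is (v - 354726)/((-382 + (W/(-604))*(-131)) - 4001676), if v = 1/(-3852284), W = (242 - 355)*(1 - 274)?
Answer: 206342299421935/2324084683247723 ≈ 0.088784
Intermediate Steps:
W = 30849 (W = -113*(-273) = 30849)
v = -1/3852284 ≈ -2.5959e-7
(v - 354726)/((-382 + (W/(-604))*(-131)) - 4001676) = (-1/3852284 - 354726)/((-382 + (30849/(-604))*(-131)) - 4001676) = -1366505294185/(3852284*((-382 + (30849*(-1/604))*(-131)) - 4001676)) = -1366505294185/(3852284*((-382 - 30849/604*(-131)) - 4001676)) = -1366505294185/(3852284*((-382 + 4041219/604) - 4001676)) = -1366505294185/(3852284*(3810491/604 - 4001676)) = -1366505294185/(3852284*(-2413201813/604)) = -1366505294185/3852284*(-604/2413201813) = 206342299421935/2324084683247723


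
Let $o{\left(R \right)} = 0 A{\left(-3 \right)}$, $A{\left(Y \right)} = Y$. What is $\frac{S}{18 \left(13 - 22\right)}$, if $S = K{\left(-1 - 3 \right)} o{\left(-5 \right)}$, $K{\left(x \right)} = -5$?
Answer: $0$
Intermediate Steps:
$o{\left(R \right)} = 0$ ($o{\left(R \right)} = 0 \left(-3\right) = 0$)
$S = 0$ ($S = \left(-5\right) 0 = 0$)
$\frac{S}{18 \left(13 - 22\right)} = \frac{0}{18 \left(13 - 22\right)} = \frac{0}{18 \left(-9\right)} = \frac{0}{-162} = 0 \left(- \frac{1}{162}\right) = 0$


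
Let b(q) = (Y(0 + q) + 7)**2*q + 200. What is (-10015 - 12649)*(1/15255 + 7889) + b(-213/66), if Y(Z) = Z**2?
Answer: -14056785863464714313/78618656160 ≈ -1.7880e+8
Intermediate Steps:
b(q) = 200 + q*(7 + q**2)**2 (b(q) = ((0 + q)**2 + 7)**2*q + 200 = (q**2 + 7)**2*q + 200 = (7 + q**2)**2*q + 200 = q*(7 + q**2)**2 + 200 = 200 + q*(7 + q**2)**2)
(-10015 - 12649)*(1/15255 + 7889) + b(-213/66) = (-10015 - 12649)*(1/15255 + 7889) + (200 + (-213/66)*(7 + (-213/66)**2)**2) = -22664*(1/15255 + 7889) + (200 + (-213*1/66)*(7 + (-213*1/66)**2)**2) = -22664*120346696/15255 + (200 - 71*(7 + (-71/22)**2)**2/22) = -2727537518144/15255 + (200 - 71*(7 + 5041/484)**2/22) = -2727537518144/15255 + (200 - 71*(8429/484)**2/22) = -2727537518144/15255 + (200 - 71/22*71048041/234256) = -2727537518144/15255 + (200 - 5044410911/5153632) = -2727537518144/15255 - 4013684511/5153632 = -14056785863464714313/78618656160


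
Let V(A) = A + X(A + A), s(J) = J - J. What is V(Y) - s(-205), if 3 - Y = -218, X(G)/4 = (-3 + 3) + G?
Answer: 1989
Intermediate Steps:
X(G) = 4*G (X(G) = 4*((-3 + 3) + G) = 4*(0 + G) = 4*G)
Y = 221 (Y = 3 - 1*(-218) = 3 + 218 = 221)
s(J) = 0
V(A) = 9*A (V(A) = A + 4*(A + A) = A + 4*(2*A) = A + 8*A = 9*A)
V(Y) - s(-205) = 9*221 - 1*0 = 1989 + 0 = 1989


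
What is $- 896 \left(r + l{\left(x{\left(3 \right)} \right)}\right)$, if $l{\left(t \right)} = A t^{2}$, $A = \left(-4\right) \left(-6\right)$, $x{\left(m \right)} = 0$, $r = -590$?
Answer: $528640$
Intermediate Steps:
$A = 24$
$l{\left(t \right)} = 24 t^{2}$
$- 896 \left(r + l{\left(x{\left(3 \right)} \right)}\right) = - 896 \left(-590 + 24 \cdot 0^{2}\right) = - 896 \left(-590 + 24 \cdot 0\right) = - 896 \left(-590 + 0\right) = \left(-896\right) \left(-590\right) = 528640$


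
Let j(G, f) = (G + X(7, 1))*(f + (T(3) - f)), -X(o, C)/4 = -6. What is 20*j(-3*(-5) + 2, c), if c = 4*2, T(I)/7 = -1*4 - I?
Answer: -40180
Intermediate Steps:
X(o, C) = 24 (X(o, C) = -4*(-6) = 24)
T(I) = -28 - 7*I (T(I) = 7*(-1*4 - I) = 7*(-4 - I) = -28 - 7*I)
c = 8
j(G, f) = -1176 - 49*G (j(G, f) = (G + 24)*(f + ((-28 - 7*3) - f)) = (24 + G)*(f + ((-28 - 21) - f)) = (24 + G)*(f + (-49 - f)) = (24 + G)*(-49) = -1176 - 49*G)
20*j(-3*(-5) + 2, c) = 20*(-1176 - 49*(-3*(-5) + 2)) = 20*(-1176 - 49*(15 + 2)) = 20*(-1176 - 49*17) = 20*(-1176 - 833) = 20*(-2009) = -40180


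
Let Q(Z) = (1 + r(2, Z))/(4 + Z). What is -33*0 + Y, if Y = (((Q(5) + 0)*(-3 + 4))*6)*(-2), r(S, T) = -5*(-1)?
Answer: -8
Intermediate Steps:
r(S, T) = 5
Q(Z) = 6/(4 + Z) (Q(Z) = (1 + 5)/(4 + Z) = 6/(4 + Z))
Y = -8 (Y = (((6/(4 + 5) + 0)*(-3 + 4))*6)*(-2) = (((6/9 + 0)*1)*6)*(-2) = (((6*(1/9) + 0)*1)*6)*(-2) = (((2/3 + 0)*1)*6)*(-2) = (((2/3)*1)*6)*(-2) = ((2/3)*6)*(-2) = 4*(-2) = -8)
-33*0 + Y = -33*0 - 8 = 0 - 8 = -8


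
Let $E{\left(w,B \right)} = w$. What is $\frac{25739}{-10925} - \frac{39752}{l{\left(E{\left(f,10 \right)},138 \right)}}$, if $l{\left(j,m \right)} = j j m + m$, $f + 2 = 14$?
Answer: $- \frac{4127513}{950475} \approx -4.3426$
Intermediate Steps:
$f = 12$ ($f = -2 + 14 = 12$)
$l{\left(j,m \right)} = m + m j^{2}$ ($l{\left(j,m \right)} = j^{2} m + m = m j^{2} + m = m + m j^{2}$)
$\frac{25739}{-10925} - \frac{39752}{l{\left(E{\left(f,10 \right)},138 \right)}} = \frac{25739}{-10925} - \frac{39752}{138 \left(1 + 12^{2}\right)} = 25739 \left(- \frac{1}{10925}\right) - \frac{39752}{138 \left(1 + 144\right)} = - \frac{25739}{10925} - \frac{39752}{138 \cdot 145} = - \frac{25739}{10925} - \frac{39752}{20010} = - \frac{25739}{10925} - \frac{19876}{10005} = - \frac{4127513}{950475}$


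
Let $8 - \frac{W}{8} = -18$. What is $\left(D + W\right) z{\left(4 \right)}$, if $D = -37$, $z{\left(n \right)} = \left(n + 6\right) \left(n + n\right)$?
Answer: $13680$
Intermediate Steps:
$W = 208$ ($W = 64 - -144 = 64 + 144 = 208$)
$z{\left(n \right)} = 2 n \left(6 + n\right)$ ($z{\left(n \right)} = \left(6 + n\right) 2 n = 2 n \left(6 + n\right)$)
$\left(D + W\right) z{\left(4 \right)} = \left(-37 + 208\right) 2 \cdot 4 \left(6 + 4\right) = 171 \cdot 2 \cdot 4 \cdot 10 = 171 \cdot 80 = 13680$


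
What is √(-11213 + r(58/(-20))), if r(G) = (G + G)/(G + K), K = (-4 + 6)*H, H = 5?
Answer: I*√56528851/71 ≈ 105.9*I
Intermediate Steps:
K = 10 (K = (-4 + 6)*5 = 2*5 = 10)
r(G) = 2*G/(10 + G) (r(G) = (G + G)/(G + 10) = (2*G)/(10 + G) = 2*G/(10 + G))
√(-11213 + r(58/(-20))) = √(-11213 + 2*(58/(-20))/(10 + 58/(-20))) = √(-11213 + 2*(58*(-1/20))/(10 + 58*(-1/20))) = √(-11213 + 2*(-29/10)/(10 - 29/10)) = √(-11213 + 2*(-29/10)/(71/10)) = √(-11213 + 2*(-29/10)*(10/71)) = √(-11213 - 58/71) = √(-796181/71) = I*√56528851/71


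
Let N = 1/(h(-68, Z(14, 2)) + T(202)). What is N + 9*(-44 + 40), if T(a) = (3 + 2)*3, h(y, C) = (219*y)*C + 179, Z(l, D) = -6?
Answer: -3223655/89546 ≈ -36.000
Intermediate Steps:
h(y, C) = 179 + 219*C*y (h(y, C) = 219*C*y + 179 = 179 + 219*C*y)
T(a) = 15 (T(a) = 5*3 = 15)
N = 1/89546 (N = 1/((179 + 219*(-6)*(-68)) + 15) = 1/((179 + 89352) + 15) = 1/(89531 + 15) = 1/89546 ≈ 1.1167e-5)
N + 9*(-44 + 40) = 1/89546 + 9*(-44 + 40) = 1/89546 + 9*(-4) = 1/89546 - 36 = -3223655/89546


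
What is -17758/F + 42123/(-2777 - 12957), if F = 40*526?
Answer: -291418073/82760840 ≈ -3.5212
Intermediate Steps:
F = 21040
-17758/F + 42123/(-2777 - 12957) = -17758/21040 + 42123/(-2777 - 12957) = -17758*1/21040 + 42123/(-15734) = -8879/10520 + 42123*(-1/15734) = -8879/10520 - 42123/15734 = -291418073/82760840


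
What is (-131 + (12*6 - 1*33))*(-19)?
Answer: 1748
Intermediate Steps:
(-131 + (12*6 - 1*33))*(-19) = (-131 + (72 - 33))*(-19) = (-131 + 39)*(-19) = -92*(-19) = 1748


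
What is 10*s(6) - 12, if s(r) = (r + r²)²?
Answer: 17628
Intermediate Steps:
10*s(6) - 12 = 10*(6²*(1 + 6)²) - 12 = 10*(36*7²) - 12 = 10*(36*49) - 12 = 10*1764 - 12 = 17640 - 12 = 17628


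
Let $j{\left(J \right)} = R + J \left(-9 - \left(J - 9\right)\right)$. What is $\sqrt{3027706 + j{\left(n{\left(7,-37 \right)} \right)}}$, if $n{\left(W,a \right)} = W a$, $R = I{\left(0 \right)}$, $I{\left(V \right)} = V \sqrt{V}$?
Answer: $25 \sqrt{4737} \approx 1720.6$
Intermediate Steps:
$I{\left(V \right)} = V^{\frac{3}{2}}$
$R = 0$ ($R = 0^{\frac{3}{2}} = 0$)
$j{\left(J \right)} = - J^{2}$ ($j{\left(J \right)} = 0 + J \left(-9 - \left(J - 9\right)\right) = 0 + J \left(-9 - \left(-9 + J\right)\right) = 0 + J \left(- J\right) = 0 - J^{2} = - J^{2}$)
$\sqrt{3027706 + j{\left(n{\left(7,-37 \right)} \right)}} = \sqrt{3027706 - \left(7 \left(-37\right)\right)^{2}} = \sqrt{3027706 - \left(-259\right)^{2}} = \sqrt{3027706 - 67081} = \sqrt{2960625} = 25 \sqrt{4737}$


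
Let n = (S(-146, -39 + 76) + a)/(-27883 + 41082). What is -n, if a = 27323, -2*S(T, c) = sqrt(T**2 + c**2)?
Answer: -27323/13199 + sqrt(22685)/26398 ≈ -2.0644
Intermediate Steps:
S(T, c) = -sqrt(T**2 + c**2)/2
n = 27323/13199 - sqrt(22685)/26398 (n = (-sqrt((-146)**2 + (-39 + 76)**2)/2 + 27323)/(-27883 + 41082) = (-sqrt(21316 + 37**2)/2 + 27323)/13199 = (-sqrt(21316 + 1369)/2 + 27323)*(1/13199) = (-sqrt(22685)/2 + 27323)*(1/13199) = (27323 - sqrt(22685)/2)*(1/13199) = 27323/13199 - sqrt(22685)/26398 ≈ 2.0644)
-n = -(27323/13199 - sqrt(22685)/26398) = -27323/13199 + sqrt(22685)/26398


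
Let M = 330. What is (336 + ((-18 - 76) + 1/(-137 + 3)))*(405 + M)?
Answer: 23833845/134 ≈ 1.7786e+5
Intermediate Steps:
(336 + ((-18 - 76) + 1/(-137 + 3)))*(405 + M) = (336 + ((-18 - 76) + 1/(-137 + 3)))*(405 + 330) = (336 + (-94 + 1/(-134)))*735 = (336 + (-94 - 1/134))*735 = (336 - 12597/134)*735 = (32427/134)*735 = 23833845/134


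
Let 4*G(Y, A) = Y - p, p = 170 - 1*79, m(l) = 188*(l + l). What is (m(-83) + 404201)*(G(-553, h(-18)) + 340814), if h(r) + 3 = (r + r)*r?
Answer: 127061184429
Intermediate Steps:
m(l) = 376*l (m(l) = 188*(2*l) = 376*l)
p = 91 (p = 170 - 79 = 91)
h(r) = -3 + 2*r² (h(r) = -3 + (r + r)*r = -3 + (2*r)*r = -3 + 2*r²)
G(Y, A) = -91/4 + Y/4 (G(Y, A) = (Y - 1*91)/4 = (Y - 91)/4 = (-91 + Y)/4 = -91/4 + Y/4)
(m(-83) + 404201)*(G(-553, h(-18)) + 340814) = (376*(-83) + 404201)*((-91/4 + (¼)*(-553)) + 340814) = (-31208 + 404201)*((-91/4 - 553/4) + 340814) = 372993*(-161 + 340814) = 372993*340653 = 127061184429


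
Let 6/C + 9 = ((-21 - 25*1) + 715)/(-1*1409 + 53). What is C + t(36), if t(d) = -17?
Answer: -75659/4291 ≈ -17.632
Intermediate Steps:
C = -2712/4291 (C = 6/(-9 + ((-21 - 25*1) + 715)/(-1*1409 + 53)) = 6/(-9 + ((-21 - 25) + 715)/(-1409 + 53)) = 6/(-9 + (-46 + 715)/(-1356)) = 6/(-9 + 669*(-1/1356)) = 6/(-9 - 223/452) = 6/(-4291/452) = 6*(-452/4291) = -2712/4291 ≈ -0.63202)
C + t(36) = -2712/4291 - 17 = -75659/4291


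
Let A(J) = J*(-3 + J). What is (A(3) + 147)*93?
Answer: 13671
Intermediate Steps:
(A(3) + 147)*93 = (3*(-3 + 3) + 147)*93 = (3*0 + 147)*93 = (0 + 147)*93 = 147*93 = 13671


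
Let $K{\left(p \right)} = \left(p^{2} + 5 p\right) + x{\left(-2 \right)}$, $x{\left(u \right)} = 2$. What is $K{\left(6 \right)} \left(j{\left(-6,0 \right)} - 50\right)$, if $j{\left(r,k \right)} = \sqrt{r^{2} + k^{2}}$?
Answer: $-2992$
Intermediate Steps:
$j{\left(r,k \right)} = \sqrt{k^{2} + r^{2}}$
$K{\left(p \right)} = 2 + p^{2} + 5 p$ ($K{\left(p \right)} = \left(p^{2} + 5 p\right) + 2 = 2 + p^{2} + 5 p$)
$K{\left(6 \right)} \left(j{\left(-6,0 \right)} - 50\right) = \left(2 + 6^{2} + 5 \cdot 6\right) \left(\sqrt{0^{2} + \left(-6\right)^{2}} - 50\right) = \left(2 + 36 + 30\right) \left(\sqrt{0 + 36} - 50\right) = 68 \left(\sqrt{36} - 50\right) = 68 \left(6 - 50\right) = 68 \left(-44\right) = -2992$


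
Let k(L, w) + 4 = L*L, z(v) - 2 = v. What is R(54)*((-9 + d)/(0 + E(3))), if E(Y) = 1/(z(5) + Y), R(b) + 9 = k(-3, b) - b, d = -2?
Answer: 6380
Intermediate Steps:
z(v) = 2 + v
k(L, w) = -4 + L**2 (k(L, w) = -4 + L*L = -4 + L**2)
R(b) = -4 - b (R(b) = -9 + ((-4 + (-3)**2) - b) = -9 + ((-4 + 9) - b) = -9 + (5 - b) = -4 - b)
E(Y) = 1/(7 + Y) (E(Y) = 1/((2 + 5) + Y) = 1/(7 + Y))
R(54)*((-9 + d)/(0 + E(3))) = (-4 - 1*54)*((-9 - 2)/(0 + 1/(7 + 3))) = (-4 - 54)*(-11/(0 + 1/10)) = -(-638)/(0 + 1/10) = -(-638)/1/10 = -(-638)*10 = -58*(-110) = 6380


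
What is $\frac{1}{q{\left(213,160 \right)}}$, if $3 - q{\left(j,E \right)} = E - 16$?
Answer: $- \frac{1}{141} \approx -0.0070922$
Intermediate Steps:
$q{\left(j,E \right)} = 19 - E$ ($q{\left(j,E \right)} = 3 - \left(E - 16\right) = 3 - \left(-16 + E\right) = 19 - E$)
$\frac{1}{q{\left(213,160 \right)}} = \frac{1}{19 - 160} = \frac{1}{-141} = - \frac{1}{141}$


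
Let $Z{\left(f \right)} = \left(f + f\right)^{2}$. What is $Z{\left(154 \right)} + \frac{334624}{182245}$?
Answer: $\frac{17288824304}{182245} \approx 94866.0$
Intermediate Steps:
$Z{\left(f \right)} = 4 f^{2}$ ($Z{\left(f \right)} = \left(2 f\right)^{2} = 4 f^{2}$)
$Z{\left(154 \right)} + \frac{334624}{182245} = 4 \cdot 154^{2} + \frac{334624}{182245} = 4 \cdot 23716 + 334624 \cdot \frac{1}{182245} = 94864 + \frac{334624}{182245} = \frac{17288824304}{182245}$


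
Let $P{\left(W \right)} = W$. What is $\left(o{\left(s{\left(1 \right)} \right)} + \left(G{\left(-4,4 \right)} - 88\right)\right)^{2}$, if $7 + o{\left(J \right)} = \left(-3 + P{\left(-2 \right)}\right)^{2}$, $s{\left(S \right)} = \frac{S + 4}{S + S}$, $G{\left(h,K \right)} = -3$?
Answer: $5329$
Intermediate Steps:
$s{\left(S \right)} = \frac{4 + S}{2 S}$
$o{\left(J \right)} = 18$ ($o{\left(J \right)} = -7 + \left(-3 - 2\right)^{2} = -7 + \left(-5\right)^{2} = -7 + 25 = 18$)
$\left(o{\left(s{\left(1 \right)} \right)} + \left(G{\left(-4,4 \right)} - 88\right)\right)^{2} = \left(18 - 91\right)^{2} = \left(-73\right)^{2} = 5329$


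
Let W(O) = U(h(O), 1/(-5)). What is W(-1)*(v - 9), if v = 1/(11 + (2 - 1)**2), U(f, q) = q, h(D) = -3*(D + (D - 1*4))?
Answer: 107/60 ≈ 1.7833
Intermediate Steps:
h(D) = 12 - 6*D (h(D) = -3*(D + (D - 4)) = -3*(D + (-4 + D)) = -3*(-4 + 2*D) = 12 - 6*D)
W(O) = -1/5 (W(O) = 1/(-5) = -1/5)
v = 1/12 (v = 1/(11 + 1**2) = 1/(11 + 1) = 1/12 ≈ 0.083333)
W(-1)*(v - 9) = -(1/12 - 9)/5 = -1/5*(-107/12) = 107/60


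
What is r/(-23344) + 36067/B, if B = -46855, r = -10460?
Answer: -87961187/273445780 ≈ -0.32168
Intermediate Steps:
r/(-23344) + 36067/B = -10460/(-23344) + 36067/(-46855) = -10460*(-1/23344) + 36067*(-1/46855) = 2615/5836 - 36067/46855 = -87961187/273445780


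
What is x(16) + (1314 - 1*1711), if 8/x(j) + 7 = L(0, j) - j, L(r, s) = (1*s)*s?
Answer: -92493/233 ≈ -396.97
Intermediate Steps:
L(r, s) = s**2 (L(r, s) = s*s = s**2)
x(j) = 8/(-7 + j**2 - j) (x(j) = 8/(-7 + (j**2 - j)) = 8/(-7 + j**2 - j))
x(16) + (1314 - 1*1711) = 8/(-7 + 16**2 - 1*16) + (1314 - 1*1711) = 8/(-7 + 256 - 16) + (1314 - 1711) = 8/233 - 397 = -92493/233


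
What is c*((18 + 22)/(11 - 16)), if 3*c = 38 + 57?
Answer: -760/3 ≈ -253.33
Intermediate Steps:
c = 95/3 (c = (38 + 57)/3 = (1/3)*95 = 95/3 ≈ 31.667)
c*((18 + 22)/(11 - 16)) = 95*((18 + 22)/(11 - 16))/3 = 95*(40/(-5))/3 = 95*(40*(-1/5))/3 = (95/3)*(-8) = -760/3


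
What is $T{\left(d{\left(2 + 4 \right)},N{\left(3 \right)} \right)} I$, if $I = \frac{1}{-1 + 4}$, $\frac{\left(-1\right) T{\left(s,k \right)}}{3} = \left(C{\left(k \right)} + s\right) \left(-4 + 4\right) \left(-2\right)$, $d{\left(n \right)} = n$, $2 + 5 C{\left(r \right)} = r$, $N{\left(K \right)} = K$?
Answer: $0$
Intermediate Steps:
$C{\left(r \right)} = - \frac{2}{5} + \frac{r}{5}$
$T{\left(s,k \right)} = 0$ ($T{\left(s,k \right)} = - 3 \left(\left(- \frac{2}{5} + \frac{k}{5}\right) + s\right) \left(-4 + 4\right) \left(-2\right) = - 3 \left(- \frac{2}{5} + s + \frac{k}{5}\right) 0 \left(-2\right) = - 3 \cdot 0 \left(-2\right) = \left(-3\right) 0 = 0$)
$I = \frac{1}{3} \approx 0.33333$
$T{\left(d{\left(2 + 4 \right)},N{\left(3 \right)} \right)} I = 0 \cdot \frac{1}{3} = 0$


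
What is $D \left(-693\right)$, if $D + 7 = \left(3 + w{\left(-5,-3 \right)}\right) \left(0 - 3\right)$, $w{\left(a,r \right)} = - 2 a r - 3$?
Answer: $-57519$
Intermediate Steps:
$w{\left(a,r \right)} = -3 - 2 a r$ ($w{\left(a,r \right)} = - 2 a r - 3 = -3 - 2 a r$)
$D = 83$ ($D = -7 + \left(3 - \left(3 - -30\right)\right) \left(0 - 3\right) = -7 + \left(3 - 33\right) \left(0 - 3\right) = -7 + \left(3 - 33\right) \left(-3\right) = -7 - -90 = -7 + 90 = 83$)
$D \left(-693\right) = 83 \left(-693\right) = -57519$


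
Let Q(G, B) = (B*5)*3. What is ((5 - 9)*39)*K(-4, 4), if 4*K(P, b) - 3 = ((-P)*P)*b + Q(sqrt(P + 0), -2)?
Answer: 3549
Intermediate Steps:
Q(G, B) = 15*B (Q(G, B) = (5*B)*3 = 15*B)
K(P, b) = -27/4 - b*P**2/4 (K(P, b) = 3/4 + (((-P)*P)*b + 15*(-2))/4 = 3/4 + ((-P**2)*b - 30)/4 = 3/4 + (-b*P**2 - 30)/4 = 3/4 + (-30 - b*P**2)/4 = 3/4 + (-15/2 - b*P**2/4) = -27/4 - b*P**2/4)
((5 - 9)*39)*K(-4, 4) = ((5 - 9)*39)*(-27/4 - 1/4*4*(-4)**2) = (-4*39)*(-27/4 - 1/4*4*16) = -156*(-27/4 - 16) = -156*(-91/4) = 3549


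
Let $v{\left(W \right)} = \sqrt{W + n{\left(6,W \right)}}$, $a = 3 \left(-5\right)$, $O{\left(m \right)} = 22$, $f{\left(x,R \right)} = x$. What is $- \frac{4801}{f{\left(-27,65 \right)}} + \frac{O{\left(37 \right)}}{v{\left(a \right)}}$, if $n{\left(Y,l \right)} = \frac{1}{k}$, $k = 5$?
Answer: $\frac{4801}{27} - \frac{11 i \sqrt{370}}{37} \approx 177.81 - 5.7186 i$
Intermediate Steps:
$a = -15$
$n{\left(Y,l \right)} = \frac{1}{5}$
$v{\left(W \right)} = \sqrt{\frac{1}{5} + W}$ ($v{\left(W \right)} = \sqrt{W + \frac{1}{5}} = \sqrt{\frac{1}{5} + W}$)
$- \frac{4801}{f{\left(-27,65 \right)}} + \frac{O{\left(37 \right)}}{v{\left(a \right)}} = - \frac{4801}{-27} + \frac{22}{\frac{1}{5} \sqrt{5 + 25 \left(-15\right)}} = \left(-4801\right) \left(- \frac{1}{27}\right) + \frac{22}{\frac{1}{5} \sqrt{5 - 375}} = \frac{4801}{27} + \frac{22}{\frac{1}{5} \sqrt{-370}} = \frac{4801}{27} + \frac{22}{\frac{1}{5} i \sqrt{370}} = \frac{4801}{27} + 22 \left(- \frac{i \sqrt{370}}{74}\right) = \frac{4801}{27} - \frac{11 i \sqrt{370}}{37}$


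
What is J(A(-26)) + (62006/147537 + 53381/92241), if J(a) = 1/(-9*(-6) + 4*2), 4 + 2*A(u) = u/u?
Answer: 95167708787/93750616206 ≈ 1.0151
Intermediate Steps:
A(u) = -3/2 (A(u) = -2 + (u/u)/2 = -2 + (½)*1 = -2 + ½ = -3/2)
J(a) = 1/62 (J(a) = 1/(54 + 8) = 1/62)
J(A(-26)) + (62006/147537 + 53381/92241) = 1/62 + (62006/147537 + 53381/92241) = 1/62 + 1510574227/1512106713 = 95167708787/93750616206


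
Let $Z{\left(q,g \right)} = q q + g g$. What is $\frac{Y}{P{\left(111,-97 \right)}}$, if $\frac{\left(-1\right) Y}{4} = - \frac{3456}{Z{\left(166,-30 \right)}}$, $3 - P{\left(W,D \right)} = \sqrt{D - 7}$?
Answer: $\frac{5184}{401941} + \frac{3456 i \sqrt{26}}{401941} \approx 0.012897 + 0.043843 i$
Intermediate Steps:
$Z{\left(q,g \right)} = g^{2} + q^{2}$ ($Z{\left(q,g \right)} = q^{2} + g^{2} = g^{2} + q^{2}$)
$P{\left(W,D \right)} = 3 - \sqrt{-7 + D}$ ($P{\left(W,D \right)} = 3 - \sqrt{D - 7} = 3 - \sqrt{-7 + D}$)
$Y = \frac{1728}{3557}$ ($Y = - 4 \left(- \frac{3456}{\left(-30\right)^{2} + 166^{2}}\right) = - 4 \left(- \frac{3456}{900 + 27556}\right) = - 4 \left(- \frac{3456}{28456}\right) = - 4 \left(\left(-3456\right) \frac{1}{28456}\right) = \left(-4\right) \left(- \frac{432}{3557}\right) = \frac{1728}{3557} \approx 0.4858$)
$\frac{Y}{P{\left(111,-97 \right)}} = \frac{1728}{3557 \left(3 - \sqrt{-7 - 97}\right)} = \frac{1728}{3557 \left(3 - \sqrt{-104}\right)} = \frac{1728}{3557 \left(3 - 2 i \sqrt{26}\right)}$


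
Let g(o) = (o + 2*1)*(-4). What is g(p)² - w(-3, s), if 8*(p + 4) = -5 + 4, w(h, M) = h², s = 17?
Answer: 253/4 ≈ 63.250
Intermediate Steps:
p = -33/8 (p = -4 + (-5 + 4)/8 = -4 + (⅛)*(-1) = -4 - ⅛ = -33/8 ≈ -4.1250)
g(o) = -8 - 4*o (g(o) = (o + 2)*(-4) = (2 + o)*(-4) = -8 - 4*o)
g(p)² - w(-3, s) = (-8 - 4*(-33/8))² - 1*(-3)² = (-8 + 33/2)² - 1*9 = (17/2)² - 9 = 289/4 - 9 = 253/4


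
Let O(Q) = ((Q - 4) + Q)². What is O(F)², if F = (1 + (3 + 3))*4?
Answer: 7311616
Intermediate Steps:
F = 28 (F = (1 + 6)*4 = 7*4 = 28)
O(Q) = (-4 + 2*Q)² (O(Q) = ((-4 + Q) + Q)² = (-4 + 2*Q)²)
O(F)² = (4*(-2 + 28)²)² = (4*26²)² = (4*676)² = 2704² = 7311616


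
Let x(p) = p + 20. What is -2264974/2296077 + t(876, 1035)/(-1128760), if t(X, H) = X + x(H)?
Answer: -2561045776927/2591719874520 ≈ -0.98816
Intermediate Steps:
x(p) = 20 + p
t(X, H) = 20 + H + X (t(X, H) = X + (20 + H) = 20 + H + X)
-2264974/2296077 + t(876, 1035)/(-1128760) = -2264974/2296077 + (20 + 1035 + 876)/(-1128760) = -2264974*1/2296077 + 1931*(-1/1128760) = -2264974/2296077 - 1931/1128760 = -2561045776927/2591719874520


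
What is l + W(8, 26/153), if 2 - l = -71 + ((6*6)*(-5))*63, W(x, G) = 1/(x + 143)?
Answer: 1723364/151 ≈ 11413.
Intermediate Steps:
W(x, G) = 1/(143 + x)
l = 11413 (l = 2 - (-71 + ((6*6)*(-5))*63) = 2 - (-71 + (36*(-5))*63) = 2 - (-71 - 180*63) = 2 - (-71 - 11340) = 2 - 1*(-11411) = 2 + 11411 = 11413)
l + W(8, 26/153) = 11413 + 1/(143 + 8) = 11413 + 1/151 = 1723364/151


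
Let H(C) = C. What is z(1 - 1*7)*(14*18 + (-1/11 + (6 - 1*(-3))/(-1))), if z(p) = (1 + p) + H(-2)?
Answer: -18704/11 ≈ -1700.4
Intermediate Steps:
z(p) = -1 + p (z(p) = (1 + p) - 2 = -1 + p)
z(1 - 1*7)*(14*18 + (-1/11 + (6 - 1*(-3))/(-1))) = (-1 + (1 - 1*7))*(14*18 + (-1/11 + (6 - 1*(-3))/(-1))) = (-1 + (1 - 7))*(252 + (-1*1/11 + (6 + 3)*(-1))) = (-1 - 6)*(252 + (-1/11 + 9*(-1))) = -7*(252 + (-1/11 - 9)) = -7*(252 - 100/11) = -7*2672/11 = -18704/11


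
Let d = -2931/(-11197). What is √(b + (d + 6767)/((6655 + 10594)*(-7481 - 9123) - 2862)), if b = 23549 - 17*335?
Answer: √45902978710696297386394356731/1603439836913 ≈ 133.62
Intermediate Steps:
d = 2931/11197 (d = -2931*(-1/11197) = 2931/11197 ≈ 0.26177)
b = 17854 (b = 23549 - 5695 = 17854)
√(b + (d + 6767)/((6655 + 10594)*(-7481 - 9123) - 2862)) = √(17854 + (2931/11197 + 6767)/((6655 + 10594)*(-7481 - 9123) - 2862)) = √(17854 + 75773030/(11197*(17249*(-16604) - 2862))) = √(17854 + 75773030/(11197*(-286402396 - 2862))) = √(17854 + (75773030/11197)/(-286405258)) = √(17854 + (75773030/11197)*(-1/286405258)) = √(17854 - 37886515/1603439836913) = √(28627814810358187/1603439836913) = √45902978710696297386394356731/1603439836913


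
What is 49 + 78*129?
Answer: 10111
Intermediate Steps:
49 + 78*129 = 49 + 10062 = 10111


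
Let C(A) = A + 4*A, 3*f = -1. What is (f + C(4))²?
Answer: 3481/9 ≈ 386.78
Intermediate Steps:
f = -⅓ (f = (⅓)*(-1) = -⅓ ≈ -0.33333)
C(A) = 5*A
(f + C(4))² = (-⅓ + 5*4)² = (-⅓ + 20)² = (59/3)² = 3481/9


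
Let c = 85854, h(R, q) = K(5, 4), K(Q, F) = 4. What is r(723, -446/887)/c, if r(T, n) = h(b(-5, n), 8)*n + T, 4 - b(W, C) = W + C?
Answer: 639517/76152498 ≈ 0.0083978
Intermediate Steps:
b(W, C) = 4 - C - W (b(W, C) = 4 - (W + C) = 4 - (C + W) = 4 + (-C - W) = 4 - C - W)
h(R, q) = 4
r(T, n) = T + 4*n (r(T, n) = 4*n + T = T + 4*n)
r(723, -446/887)/c = (723 + 4*(-446/887))/85854 = (723 + 4*(-446*1/887))*(1/85854) = (723 + 4*(-446/887))*(1/85854) = (723 - 1784/887)*(1/85854) = (639517/887)*(1/85854) = 639517/76152498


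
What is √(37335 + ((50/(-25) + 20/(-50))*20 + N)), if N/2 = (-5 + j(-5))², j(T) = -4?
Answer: 3*√4161 ≈ 193.52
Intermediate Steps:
N = 162 (N = 2*(-5 - 4)² = 2*(-9)² = 2*81 = 162)
√(37335 + ((50/(-25) + 20/(-50))*20 + N)) = √(37335 + ((50/(-25) + 20/(-50))*20 + 162)) = √(37335 + ((50*(-1/25) + 20*(-1/50))*20 + 162)) = √(37335 + ((-2 - ⅖)*20 + 162)) = √(37335 + (-12/5*20 + 162)) = √(37335 + (-48 + 162)) = √(37335 + 114) = √37449 = 3*√4161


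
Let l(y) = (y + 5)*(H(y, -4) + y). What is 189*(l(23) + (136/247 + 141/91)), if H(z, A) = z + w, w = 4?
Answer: 65454237/247 ≈ 2.6500e+5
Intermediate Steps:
H(z, A) = 4 + z (H(z, A) = z + 4 = 4 + z)
l(y) = (4 + 2*y)*(5 + y) (l(y) = (y + 5)*((4 + y) + y) = (5 + y)*(4 + 2*y) = (4 + 2*y)*(5 + y))
189*(l(23) + (136/247 + 141/91)) = 189*((20 + 2*23² + 14*23) + (136/247 + 141/91)) = 189*((20 + 2*529 + 322) + (136*(1/247) + 141*(1/91))) = 189*((20 + 1058 + 322) + (136/247 + 141/91)) = 189*(1400 + 3631/1729) = 189*(2424231/1729) = 65454237/247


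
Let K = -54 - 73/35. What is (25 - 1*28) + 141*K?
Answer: -276888/35 ≈ -7911.1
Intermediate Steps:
K = -1963/35 (K = -54 - 73*1/35 = -54 - 73/35 = -1963/35 ≈ -56.086)
(25 - 1*28) + 141*K = (25 - 1*28) + 141*(-1963/35) = (25 - 28) - 276783/35 = -3 - 276783/35 = -276888/35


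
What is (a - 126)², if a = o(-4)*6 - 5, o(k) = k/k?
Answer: 15625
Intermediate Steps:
o(k) = 1
a = 1 (a = 1*6 - 5 = 6 - 5 = 1)
(a - 126)² = (1 - 126)² = (-125)² = 15625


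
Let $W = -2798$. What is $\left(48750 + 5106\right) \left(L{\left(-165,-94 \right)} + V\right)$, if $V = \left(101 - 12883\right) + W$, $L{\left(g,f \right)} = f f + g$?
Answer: $-372091104$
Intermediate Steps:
$L{\left(g,f \right)} = g + f^{2}$ ($L{\left(g,f \right)} = f^{2} + g = g + f^{2}$)
$V = -15580$ ($V = \left(101 - 12883\right) - 2798 = -12782 - 2798 = -15580$)
$\left(48750 + 5106\right) \left(L{\left(-165,-94 \right)} + V\right) = \left(48750 + 5106\right) \left(\left(-165 + \left(-94\right)^{2}\right) - 15580\right) = 53856 \left(\left(-165 + 8836\right) - 15580\right) = 53856 \left(8671 - 15580\right) = 53856 \left(-6909\right) = -372091104$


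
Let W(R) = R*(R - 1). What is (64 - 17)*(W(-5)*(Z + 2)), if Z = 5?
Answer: 9870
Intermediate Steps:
W(R) = R*(-1 + R)
(64 - 17)*(W(-5)*(Z + 2)) = (64 - 17)*((-5*(-1 - 5))*(5 + 2)) = 47*(-5*(-6)*7) = 47*(30*7) = 47*210 = 9870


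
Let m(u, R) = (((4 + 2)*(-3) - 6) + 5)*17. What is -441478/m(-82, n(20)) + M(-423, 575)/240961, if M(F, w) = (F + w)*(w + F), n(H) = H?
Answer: 106386442950/77830403 ≈ 1366.9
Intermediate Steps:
M(F, w) = (F + w)**2 (M(F, w) = (F + w)*(F + w) = (F + w)**2)
m(u, R) = -323 (m(u, R) = ((6*(-3) - 6) + 5)*17 = ((-18 - 6) + 5)*17 = (-24 + 5)*17 = -19*17 = -323)
-441478/m(-82, n(20)) + M(-423, 575)/240961 = -441478/(-323) + (-423 + 575)**2/240961 = -441478*(-1/323) + 152**2*(1/240961) = 441478/323 + 23104*(1/240961) = 441478/323 + 23104/240961 = 106386442950/77830403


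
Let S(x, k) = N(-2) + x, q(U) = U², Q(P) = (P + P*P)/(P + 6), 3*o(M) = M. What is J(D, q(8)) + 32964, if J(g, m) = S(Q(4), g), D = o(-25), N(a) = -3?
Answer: 32963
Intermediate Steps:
o(M) = M/3
Q(P) = (P + P²)/(6 + P)
S(x, k) = -3 + x
D = -25/3 (D = (⅓)*(-25) = -25/3 ≈ -8.3333)
J(g, m) = -1 (J(g, m) = -3 + 4*(1 + 4)/(6 + 4) = -3 + 4*5/10 = -3 + 4*(⅒)*5 = -3 + 2 = -1)
J(D, q(8)) + 32964 = -1 + 32964 = 32963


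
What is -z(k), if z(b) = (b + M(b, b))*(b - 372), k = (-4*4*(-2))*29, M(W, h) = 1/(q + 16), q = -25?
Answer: -4643156/9 ≈ -5.1591e+5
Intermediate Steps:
M(W, h) = -⅑ (M(W, h) = 1/(-25 + 16) = 1/(-9) = -⅑)
k = 928 (k = -16*(-2)*29 = 32*29 = 928)
z(b) = (-372 + b)*(-⅑ + b) (z(b) = (b - ⅑)*(b - 372) = (-⅑ + b)*(-372 + b) = (-372 + b)*(-⅑ + b))
-z(k) = -(124/3 + 928² - 3349/9*928) = -(124/3 + 861184 - 3107872/9) = -1*4643156/9 = -4643156/9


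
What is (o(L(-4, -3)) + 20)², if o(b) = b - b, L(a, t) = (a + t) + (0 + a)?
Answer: 400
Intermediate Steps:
L(a, t) = t + 2*a (L(a, t) = (a + t) + a = t + 2*a)
o(b) = 0
(o(L(-4, -3)) + 20)² = (0 + 20)² = 20² = 400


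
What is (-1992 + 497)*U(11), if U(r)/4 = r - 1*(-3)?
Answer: -83720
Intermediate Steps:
U(r) = 12 + 4*r (U(r) = 4*(r - 1*(-3)) = 4*(r + 3) = 4*(3 + r) = 12 + 4*r)
(-1992 + 497)*U(11) = (-1992 + 497)*(12 + 4*11) = -1495*(12 + 44) = -1495*56 = -83720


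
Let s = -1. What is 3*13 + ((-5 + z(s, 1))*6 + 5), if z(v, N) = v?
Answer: 8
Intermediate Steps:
3*13 + ((-5 + z(s, 1))*6 + 5) = 3*13 + ((-5 - 1)*6 + 5) = 39 + (-6*6 + 5) = 39 + (-36 + 5) = 39 - 31 = 8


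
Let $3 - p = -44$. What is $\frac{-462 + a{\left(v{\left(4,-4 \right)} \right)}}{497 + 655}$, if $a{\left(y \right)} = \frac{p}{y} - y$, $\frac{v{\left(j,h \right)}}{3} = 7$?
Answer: $- \frac{631}{1512} \approx -0.41733$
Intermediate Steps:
$p = 47$ ($p = 3 - -44 = 3 + 44 = 47$)
$v{\left(j,h \right)} = 21$ ($v{\left(j,h \right)} = 3 \cdot 7 = 21$)
$a{\left(y \right)} = - y + \frac{47}{y}$ ($a{\left(y \right)} = \frac{47}{y} - y = - y + \frac{47}{y}$)
$\frac{-462 + a{\left(v{\left(4,-4 \right)} \right)}}{497 + 655} = \frac{-462 + \left(\left(-1\right) 21 + \frac{47}{21}\right)}{497 + 655} = \frac{-462 + \left(-21 + 47 \cdot \frac{1}{21}\right)}{1152} = \left(-462 + \left(-21 + \frac{47}{21}\right)\right) \frac{1}{1152} = \left(-462 - \frac{394}{21}\right) \frac{1}{1152} = \left(- \frac{10096}{21}\right) \frac{1}{1152} = - \frac{631}{1512}$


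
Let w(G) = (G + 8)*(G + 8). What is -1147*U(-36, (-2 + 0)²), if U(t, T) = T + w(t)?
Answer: -903836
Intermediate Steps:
w(G) = (8 + G)² (w(G) = (8 + G)*(8 + G) = (8 + G)²)
U(t, T) = T + (8 + t)²
-1147*U(-36, (-2 + 0)²) = -1147*((-2 + 0)² + (8 - 36)²) = -1147*((-2)² + (-28)²) = -1147*(4 + 784) = -1147*788 = -903836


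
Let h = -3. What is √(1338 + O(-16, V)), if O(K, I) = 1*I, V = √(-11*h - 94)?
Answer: √(1338 + I*√61) ≈ 36.579 + 0.1068*I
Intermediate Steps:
V = I*√61 (V = √(-11*(-3) - 94) = √(33 - 94) = √(-61) = I*√61 ≈ 7.8102*I)
O(K, I) = I
√(1338 + O(-16, V)) = √(1338 + I*√61)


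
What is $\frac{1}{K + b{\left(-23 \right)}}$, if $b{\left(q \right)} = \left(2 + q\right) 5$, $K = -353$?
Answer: $- \frac{1}{458} \approx -0.0021834$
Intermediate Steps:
$b{\left(q \right)} = 10 + 5 q$
$\frac{1}{K + b{\left(-23 \right)}} = \frac{1}{-353 + \left(10 + 5 \left(-23\right)\right)} = \frac{1}{-353 + \left(10 - 115\right)} = \frac{1}{-353 - 105} = \frac{1}{-458} = - \frac{1}{458}$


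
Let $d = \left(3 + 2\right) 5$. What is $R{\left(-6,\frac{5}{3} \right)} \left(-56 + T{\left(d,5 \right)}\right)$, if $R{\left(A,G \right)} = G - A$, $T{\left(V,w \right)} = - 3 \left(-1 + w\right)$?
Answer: $- \frac{1564}{3} \approx -521.33$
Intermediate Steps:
$d = 25$ ($d = 5 \cdot 5 = 25$)
$T{\left(V,w \right)} = 3 - 3 w$
$R{\left(-6,\frac{5}{3} \right)} \left(-56 + T{\left(d,5 \right)}\right) = \left(\frac{5}{3} - -6\right) \left(-56 + \left(3 - 15\right)\right) = \left(5 \cdot \frac{1}{3} + 6\right) \left(-56 + \left(3 - 15\right)\right) = \left(\frac{5}{3} + 6\right) \left(-56 - 12\right) = \frac{23}{3} \left(-68\right) = - \frac{1564}{3}$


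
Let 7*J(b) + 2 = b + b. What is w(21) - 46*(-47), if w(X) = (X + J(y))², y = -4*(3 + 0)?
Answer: 120579/49 ≈ 2460.8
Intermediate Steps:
y = -12 (y = -4*3 = -12)
J(b) = -2/7 + 2*b/7 (J(b) = -2/7 + (b + b)/7 = -2/7 + (2*b)/7 = -2/7 + 2*b/7)
w(X) = (-26/7 + X)² (w(X) = (X + (-2/7 + (2/7)*(-12)))² = (X + (-2/7 - 24/7))² = (X - 26/7)² = (-26/7 + X)²)
w(21) - 46*(-47) = (-26 + 7*21)²/49 - 46*(-47) = (-26 + 147)²/49 + 2162 = (1/49)*121² + 2162 = (1/49)*14641 + 2162 = 14641/49 + 2162 = 120579/49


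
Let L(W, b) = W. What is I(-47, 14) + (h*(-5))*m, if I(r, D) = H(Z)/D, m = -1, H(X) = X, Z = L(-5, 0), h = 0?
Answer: -5/14 ≈ -0.35714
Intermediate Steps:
Z = -5
I(r, D) = -5/D
I(-47, 14) + (h*(-5))*m = -5/14 + (0*(-5))*(-1) = -5*1/14 + 0*(-1) = -5/14 + 0 = -5/14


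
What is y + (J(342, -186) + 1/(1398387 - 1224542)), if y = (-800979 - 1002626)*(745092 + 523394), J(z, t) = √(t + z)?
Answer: -397730882020955349/173845 + 2*√39 ≈ -2.2878e+12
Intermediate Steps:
y = -2287847692030 (y = -1803605*1268486 = -2287847692030)
y + (J(342, -186) + 1/(1398387 - 1224542)) = -2287847692030 + (√(-186 + 342) + 1/(1398387 - 1224542)) = -2287847692030 + (√156 + 1/173845) = -2287847692030 + (2*√39 + 1/173845) = -2287847692030 + (1/173845 + 2*√39) = -397730882020955349/173845 + 2*√39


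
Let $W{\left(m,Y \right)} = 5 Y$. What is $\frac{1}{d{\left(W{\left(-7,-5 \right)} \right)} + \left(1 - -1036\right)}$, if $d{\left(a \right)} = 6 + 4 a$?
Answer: $\frac{1}{943} \approx 0.0010604$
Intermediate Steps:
$\frac{1}{d{\left(W{\left(-7,-5 \right)} \right)} + \left(1 - -1036\right)} = \frac{1}{\left(6 + 4 \cdot 5 \left(-5\right)\right) + \left(1 - -1036\right)} = \frac{1}{\left(6 + 4 \left(-25\right)\right) + \left(1 + 1036\right)} = \frac{1}{\left(6 - 100\right) + 1037} = \frac{1}{-94 + 1037} = \frac{1}{943}$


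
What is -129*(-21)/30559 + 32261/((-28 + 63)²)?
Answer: 989182424/37434775 ≈ 26.424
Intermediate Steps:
-129*(-21)/30559 + 32261/((-28 + 63)²) = 2709*(1/30559) + 32261/(35²) = 2709/30559 + 32261/1225 = 989182424/37434775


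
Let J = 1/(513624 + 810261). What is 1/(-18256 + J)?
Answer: -1323885/24168844559 ≈ -5.4776e-5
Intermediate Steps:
J = 1/1323885 ≈ 7.5535e-7
1/(-18256 + J) = 1/(-18256 + 1/1323885) = 1/(-24168844559/1323885) = -1323885/24168844559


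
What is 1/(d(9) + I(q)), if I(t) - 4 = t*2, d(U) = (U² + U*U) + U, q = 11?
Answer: 1/197 ≈ 0.0050761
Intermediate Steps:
d(U) = U + 2*U² (d(U) = (U² + U²) + U = 2*U² + U = U + 2*U²)
I(t) = 4 + 2*t (I(t) = 4 + t*2 = 4 + 2*t)
1/(d(9) + I(q)) = 1/(9*(1 + 2*9) + (4 + 2*11)) = 1/(9*(1 + 18) + (4 + 22)) = 1/(9*19 + 26) = 1/(171 + 26) = 1/197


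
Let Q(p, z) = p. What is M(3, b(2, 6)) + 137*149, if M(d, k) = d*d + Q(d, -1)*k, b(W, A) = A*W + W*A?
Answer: 20494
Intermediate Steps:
b(W, A) = 2*A*W (b(W, A) = A*W + A*W = 2*A*W)
M(d, k) = d**2 + d*k (M(d, k) = d*d + d*k = d**2 + d*k)
M(3, b(2, 6)) + 137*149 = 3*(3 + 2*6*2) + 137*149 = 3*(3 + 24) + 20413 = 3*27 + 20413 = 81 + 20413 = 20494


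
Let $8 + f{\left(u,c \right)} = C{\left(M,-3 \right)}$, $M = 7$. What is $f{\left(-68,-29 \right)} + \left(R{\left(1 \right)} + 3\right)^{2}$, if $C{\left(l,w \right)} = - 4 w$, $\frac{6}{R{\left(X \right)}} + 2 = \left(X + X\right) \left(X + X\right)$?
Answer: $40$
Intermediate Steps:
$R{\left(X \right)} = \frac{6}{-2 + 4 X^{2}}$ ($R{\left(X \right)} = \frac{6}{-2 + \left(X + X\right) \left(X + X\right)} = \frac{6}{-2 + 2 X 2 X} = \frac{6}{-2 + 4 X^{2}}$)
$f{\left(u,c \right)} = 4$ ($f{\left(u,c \right)} = -8 - -12 = -8 + 12 = 4$)
$f{\left(-68,-29 \right)} + \left(R{\left(1 \right)} + 3\right)^{2} = 4 + \left(\frac{3}{-1 + 2 \cdot 1^{2}} + 3\right)^{2} = 4 + \left(\frac{3}{-1 + 2 \cdot 1} + 3\right)^{2} = 4 + \left(\frac{3}{-1 + 2} + 3\right)^{2} = 4 + \left(\frac{3}{1} + 3\right)^{2} = 4 + \left(3 \cdot 1 + 3\right)^{2} = 4 + \left(3 + 3\right)^{2} = 4 + 6^{2} = 4 + 36 = 40$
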